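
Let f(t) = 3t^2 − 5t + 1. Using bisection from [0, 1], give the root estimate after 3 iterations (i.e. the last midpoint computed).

f(0.5) = -0.75 < 0, so the root lies in [0, 0.5]
f(0.25) = -0.0625 < 0, so the root lies in [0, 0.25]
f(0.125) = 0.421875 > 0, so the root lies in [0.125, 0.25]

0.125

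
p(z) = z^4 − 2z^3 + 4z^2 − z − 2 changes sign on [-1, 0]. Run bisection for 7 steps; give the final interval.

midpoint -0.5: p = -0.1875 < 0 → [-1, -0.5]
midpoint -0.75: p = 2.160156 > 0 → [-0.75, -0.5]
midpoint -0.625: p = 0.828369 > 0 → [-0.625, -0.5]
midpoint -0.5625: p = 0.2842 > 0 → [-0.5625, -0.5]
midpoint -0.53125: p = 0.0397 > 0 → [-0.53125, -0.5]
midpoint -0.515625: p = -0.076 < 0 → [-0.53125, -0.515625]
midpoint -0.5234375: p = -0.0187 < 0 → [-0.53125, -0.5234375]

[-0.53125, -0.5234375]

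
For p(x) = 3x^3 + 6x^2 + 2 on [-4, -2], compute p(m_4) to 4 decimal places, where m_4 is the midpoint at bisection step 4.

0.3066

midpoint -3: p = -25 < 0 → [-3, -2]
midpoint -2.5: p = -7.375 < 0 → [-2.5, -2]
midpoint -2.25: p = -1.796875 < 0 → [-2.25, -2]
midpoint -2.125: p = 0.3066 > 0 → [-2.25, -2.125]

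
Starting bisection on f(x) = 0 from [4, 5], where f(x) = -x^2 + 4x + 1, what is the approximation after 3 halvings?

midpoint 4.5: f = -1.25 < 0 → [4, 4.5]
midpoint 4.25: f = -0.0625 < 0 → [4, 4.25]
midpoint 4.125: f = 0.484375 > 0 → [4.125, 4.25]

4.125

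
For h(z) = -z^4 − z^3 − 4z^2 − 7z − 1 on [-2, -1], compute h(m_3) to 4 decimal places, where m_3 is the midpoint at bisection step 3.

0.0876

h(-1.5) = -1.1875 < 0, so the root lies in [-1.5, -1]
h(-1.25) = 1.011719 > 0, so the root lies in [-1.5, -1.25]
h(-1.375) = 0.087646 > 0, so the root lies in [-1.5, -1.375]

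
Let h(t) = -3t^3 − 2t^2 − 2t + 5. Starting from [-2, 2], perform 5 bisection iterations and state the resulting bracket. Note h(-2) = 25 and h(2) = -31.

h(0) = 5 > 0, so the root lies in [0, 2]
h(1) = -2 < 0, so the root lies in [0, 1]
h(0.5) = 3.125 > 0, so the root lies in [0.5, 1]
h(0.75) = 1.1094 > 0, so the root lies in [0.75, 1]
h(0.875) = -0.291 < 0, so the root lies in [0.75, 0.875]

[0.75, 0.875]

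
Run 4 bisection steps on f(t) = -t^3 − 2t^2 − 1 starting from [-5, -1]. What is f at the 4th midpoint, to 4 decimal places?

f(-3) = 8 > 0, so the root lies in [-3, -1]
f(-2) = -1 < 0, so the root lies in [-3, -2]
f(-2.5) = 2.125 > 0, so the root lies in [-2.5, -2]
f(-2.25) = 0.2656 > 0, so the root lies in [-2.25, -2]

0.2656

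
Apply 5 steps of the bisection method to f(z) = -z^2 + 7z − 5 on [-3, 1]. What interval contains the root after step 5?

z = -1 gives f = -13, negative; keep [-1, 1]
z = 0 gives f = -5, negative; keep [0, 1]
z = 0.5 gives f = -1.75, negative; keep [0.5, 1]
z = 0.75 gives f = -0.3125, negative; keep [0.75, 1]
z = 0.875 gives f = 0.3594, positive; keep [0.75, 0.875]

[0.75, 0.875]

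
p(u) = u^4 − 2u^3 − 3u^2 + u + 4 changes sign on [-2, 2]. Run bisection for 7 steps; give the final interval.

m = 0, p(m) = 4 (+); new bracket [0, 2]
m = 1, p(m) = 1 (+); new bracket [1, 2]
m = 1.5, p(m) = -2.9375 (−); new bracket [1, 1.5]
m = 1.25, p(m) = -0.9023 (−); new bracket [1, 1.25]
m = 1.125, p(m) = 0.0823 (+); new bracket [1.125, 1.25]
m = 1.1875, p(m) = -0.4035 (−); new bracket [1.125, 1.1875]
m = 1.15625, p(m) = -0.1588 (−); new bracket [1.125, 1.15625]

[1.125, 1.15625]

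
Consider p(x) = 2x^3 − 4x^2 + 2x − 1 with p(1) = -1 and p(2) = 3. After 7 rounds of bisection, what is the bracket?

[1.5625, 1.5703125]

midpoint 1.5: p = -0.25 < 0 → [1.5, 2]
midpoint 1.75: p = 0.96875 > 0 → [1.5, 1.75]
midpoint 1.625: p = 0.269531 > 0 → [1.5, 1.625]
midpoint 1.5625: p = -0.0112 < 0 → [1.5625, 1.625]
midpoint 1.59375: p = 0.1237 > 0 → [1.5625, 1.59375]
midpoint 1.578125: p = 0.0549 > 0 → [1.5625, 1.578125]
midpoint 1.5703125: p = 0.0215 > 0 → [1.5625, 1.5703125]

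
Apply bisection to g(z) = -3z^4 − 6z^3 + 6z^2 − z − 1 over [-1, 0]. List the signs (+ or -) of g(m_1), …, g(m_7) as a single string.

m = -0.5, g(m) = 1.5625 (+); new bracket [-0.5, 0]
m = -0.25, g(m) = -0.292969 (−); new bracket [-0.5, -0.25]
m = -0.375, g(m) = 0.47583 (+); new bracket [-0.375, -0.25]
m = -0.3125, g(m) = 0.0529 (+); new bracket [-0.3125, -0.25]
m = -0.28125, g(m) = -0.1294 (−); new bracket [-0.3125, -0.28125]
m = -0.296875, g(m) = -0.0406 (−); new bracket [-0.3125, -0.296875]
m = -0.3046875, g(m) = 0.0056 (+); new bracket [-0.3046875, -0.296875]

+-++--+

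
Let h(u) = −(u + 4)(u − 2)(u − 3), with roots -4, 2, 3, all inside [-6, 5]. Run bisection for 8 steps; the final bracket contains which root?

-4

m = -0.5, h(m) = -30.625 (−); new bracket [-6, -0.5]
m = -3.25, h(m) = -24.609375 (−); new bracket [-6, -3.25]
m = -4.625, h(m) = 31.572266 (+); new bracket [-4.625, -3.25]
m = -3.9375, h(m) = -2.5745 (−); new bracket [-4.625, -3.9375]
m = -4.28125, h(m) = 12.8631 (+); new bracket [-4.28125, -3.9375]
m = -4.109375, h(m) = 4.7506 (+); new bracket [-4.109375, -3.9375]
m = -4.0234375, h(m) = 0.9915 (+); new bracket [-4.0234375, -3.9375]
m = -3.98046875, h(m) = -0.8154 (−); new bracket [-4.0234375, -3.98046875]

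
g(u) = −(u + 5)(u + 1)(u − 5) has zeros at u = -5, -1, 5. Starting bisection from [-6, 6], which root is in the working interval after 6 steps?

5

midpoint 0: g = 25 > 0 → [0, 6]
midpoint 3: g = 64 > 0 → [3, 6]
midpoint 4.5: g = 26.125 > 0 → [4.5, 6]
midpoint 5.25: g = -16.0156 < 0 → [4.5, 5.25]
midpoint 4.875: g = 7.252 > 0 → [4.875, 5.25]
midpoint 5.0625: g = -3.8127 < 0 → [4.875, 5.0625]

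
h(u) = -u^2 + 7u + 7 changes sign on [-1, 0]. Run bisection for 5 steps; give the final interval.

[-0.90625, -0.875]

m = -0.5, h(m) = 3.25 (+); new bracket [-1, -0.5]
m = -0.75, h(m) = 1.1875 (+); new bracket [-1, -0.75]
m = -0.875, h(m) = 0.109375 (+); new bracket [-1, -0.875]
m = -0.9375, h(m) = -0.4414 (−); new bracket [-0.9375, -0.875]
m = -0.90625, h(m) = -0.165 (−); new bracket [-0.90625, -0.875]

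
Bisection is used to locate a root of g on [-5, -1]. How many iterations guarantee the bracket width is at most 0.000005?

Width after n steps is 4/2^n. Need 2^n ≥ 4/0.000005 = 800000.
2^19 = 524288 < 800000 ≤ 2^20 = 1048576, so n = 20.

20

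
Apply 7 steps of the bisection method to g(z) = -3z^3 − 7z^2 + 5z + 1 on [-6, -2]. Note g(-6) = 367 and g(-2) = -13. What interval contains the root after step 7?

[-2.875, -2.84375]

g(-4) = 61 > 0, so the root lies in [-4, -2]
g(-3) = 4 > 0, so the root lies in [-3, -2]
g(-2.5) = -8.375 < 0, so the root lies in [-3, -2.5]
g(-2.75) = -3.2969 < 0, so the root lies in [-3, -2.75]
g(-2.875) = 0.0566 > 0, so the root lies in [-2.875, -2.75]
g(-2.8125) = -1.6917 < 0, so the root lies in [-2.875, -2.8125]
g(-2.84375) = -0.8357 < 0, so the root lies in [-2.875, -2.84375]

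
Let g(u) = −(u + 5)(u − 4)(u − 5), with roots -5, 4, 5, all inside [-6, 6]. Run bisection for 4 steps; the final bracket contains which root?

u = 0 gives g = -100, negative; keep [-6, 0]
u = -3 gives g = -112, negative; keep [-6, -3]
u = -4.5 gives g = -40.375, negative; keep [-6, -4.5]
u = -5.25 gives g = 23.7031, positive; keep [-5.25, -4.5]

-5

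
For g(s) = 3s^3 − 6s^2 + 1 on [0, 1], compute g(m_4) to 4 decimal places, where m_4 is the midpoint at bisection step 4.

0.1028

m = 0.5, g(m) = -0.125 (−); new bracket [0, 0.5]
m = 0.25, g(m) = 0.671875 (+); new bracket [0.25, 0.5]
m = 0.375, g(m) = 0.314453 (+); new bracket [0.375, 0.5]
m = 0.4375, g(m) = 0.1028 (+); new bracket [0.4375, 0.5]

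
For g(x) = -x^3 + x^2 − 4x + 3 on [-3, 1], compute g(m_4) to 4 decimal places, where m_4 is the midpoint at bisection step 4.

m = -1, g(m) = 9 (+); new bracket [-1, 1]
m = 0, g(m) = 3 (+); new bracket [0, 1]
m = 0.5, g(m) = 1.125 (+); new bracket [0.5, 1]
m = 0.75, g(m) = 0.1406 (+); new bracket [0.75, 1]

0.1406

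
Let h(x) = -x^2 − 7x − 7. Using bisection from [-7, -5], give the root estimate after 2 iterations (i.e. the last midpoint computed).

h(-6) = -1 < 0, so the root lies in [-6, -5]
h(-5.5) = 1.25 > 0, so the root lies in [-6, -5.5]

-5.5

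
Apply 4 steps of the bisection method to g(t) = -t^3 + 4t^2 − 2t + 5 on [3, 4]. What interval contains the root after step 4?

[3.8125, 3.875]

g(3.5) = 4.125 > 0, so the root lies in [3.5, 4]
g(3.75) = 1.015625 > 0, so the root lies in [3.75, 4]
g(3.875) = -0.873047 < 0, so the root lies in [3.75, 3.875]
g(3.8125) = 0.1003 > 0, so the root lies in [3.8125, 3.875]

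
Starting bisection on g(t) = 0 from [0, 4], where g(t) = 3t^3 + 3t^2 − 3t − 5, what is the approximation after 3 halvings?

1.5

m = 2, g(m) = 25 (+); new bracket [0, 2]
m = 1, g(m) = -2 (−); new bracket [1, 2]
m = 1.5, g(m) = 7.375 (+); new bracket [1, 1.5]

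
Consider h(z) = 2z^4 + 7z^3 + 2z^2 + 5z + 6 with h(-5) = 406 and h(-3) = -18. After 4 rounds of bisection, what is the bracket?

z = -4 gives h = 82, positive; keep [-4, -3]
z = -3.5 gives h = 13, positive; keep [-3.5, -3]
z = -3.25 gives h = -6.289062, negative; keep [-3.5, -3.25]
z = -3.375 gives h = 2.2954, positive; keep [-3.375, -3.25]

[-3.375, -3.25]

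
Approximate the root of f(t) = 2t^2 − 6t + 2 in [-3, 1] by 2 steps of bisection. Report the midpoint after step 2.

0

m = -1, f(m) = 10 (+); new bracket [-1, 1]
m = 0, f(m) = 2 (+); new bracket [0, 1]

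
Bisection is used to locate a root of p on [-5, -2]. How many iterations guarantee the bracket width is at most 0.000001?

Width after n steps is 3/2^n. Need 2^n ≥ 3/0.000001 = 3000000.
2^21 = 2097152 < 3000000 ≤ 2^22 = 4194304, so n = 22.

22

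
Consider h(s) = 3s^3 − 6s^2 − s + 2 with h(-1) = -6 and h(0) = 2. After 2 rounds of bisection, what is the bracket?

[-0.75, -0.5]

midpoint -0.5: h = 0.625 > 0 → [-1, -0.5]
midpoint -0.75: h = -1.890625 < 0 → [-0.75, -0.5]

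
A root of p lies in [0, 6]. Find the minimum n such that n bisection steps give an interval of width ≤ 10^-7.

26

Width after n steps is 6/2^n. Need 2^n ≥ 6/10^-7 = 60000000.
2^25 = 33554432 < 60000000 ≤ 2^26 = 67108864, so n = 26.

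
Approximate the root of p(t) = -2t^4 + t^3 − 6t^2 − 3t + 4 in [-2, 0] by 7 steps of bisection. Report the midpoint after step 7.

midpoint -1: p = -2 < 0 → [-1, 0]
midpoint -0.5: p = 3.75 > 0 → [-1, -0.5]
midpoint -0.75: p = 1.820312 > 0 → [-1, -0.75]
midpoint -0.875: p = 0.189 > 0 → [-1, -0.875]
midpoint -0.9375: p = -0.8299 < 0 → [-0.9375, -0.875]
midpoint -0.90625: p = -0.3023 < 0 → [-0.90625, -0.875]
midpoint -0.890625: p = -0.0522 < 0 → [-0.890625, -0.875]

-0.890625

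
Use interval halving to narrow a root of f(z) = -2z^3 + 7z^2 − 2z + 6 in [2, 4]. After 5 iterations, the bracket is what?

[3.4375, 3.5]

m = 3, f(m) = 9 (+); new bracket [3, 4]
m = 3.5, f(m) = -1 (−); new bracket [3, 3.5]
m = 3.25, f(m) = 4.78125 (+); new bracket [3.25, 3.5]
m = 3.375, f(m) = 2.0977 (+); new bracket [3.375, 3.5]
m = 3.4375, f(m) = 0.6021 (+); new bracket [3.4375, 3.5]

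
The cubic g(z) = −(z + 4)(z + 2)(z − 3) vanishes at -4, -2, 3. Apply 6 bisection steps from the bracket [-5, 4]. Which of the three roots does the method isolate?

3

m = -0.5, g(m) = 18.375 (+); new bracket [-0.5, 4]
m = 1.75, g(m) = 26.953125 (+); new bracket [1.75, 4]
m = 2.875, g(m) = 4.189453 (+); new bracket [2.875, 4]
m = 3.4375, g(m) = -17.6931 (−); new bracket [2.875, 3.4375]
m = 3.15625, g(m) = -5.7655 (−); new bracket [2.875, 3.15625]
m = 3.015625, g(m) = -0.5498 (−); new bracket [2.875, 3.015625]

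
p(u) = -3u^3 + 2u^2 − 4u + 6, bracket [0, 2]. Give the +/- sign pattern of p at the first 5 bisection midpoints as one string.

m = 1, p(m) = 1 (+); new bracket [1, 2]
m = 1.5, p(m) = -5.625 (−); new bracket [1, 1.5]
m = 1.25, p(m) = -1.734375 (−); new bracket [1, 1.25]
m = 1.125, p(m) = -0.2402 (−); new bracket [1, 1.125]
m = 1.0625, p(m) = 0.4094 (+); new bracket [1.0625, 1.125]

+---+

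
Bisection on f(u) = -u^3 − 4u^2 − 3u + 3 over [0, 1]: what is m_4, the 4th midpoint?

midpoint 0.5: f = 0.375 > 0 → [0.5, 1]
midpoint 0.75: f = -1.921875 < 0 → [0.5, 0.75]
midpoint 0.625: f = -0.681641 < 0 → [0.5, 0.625]
midpoint 0.5625: f = -0.1311 < 0 → [0.5, 0.5625]

0.5625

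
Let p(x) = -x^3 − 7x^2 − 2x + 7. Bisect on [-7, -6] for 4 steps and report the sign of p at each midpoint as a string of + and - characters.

-+++

midpoint -6.5: p = -1.125 < 0 → [-7, -6.5]
midpoint -6.75: p = 9.109375 > 0 → [-6.75, -6.5]
midpoint -6.625: p = 3.791016 > 0 → [-6.625, -6.5]
midpoint -6.5625: p = 1.2834 > 0 → [-6.5625, -6.5]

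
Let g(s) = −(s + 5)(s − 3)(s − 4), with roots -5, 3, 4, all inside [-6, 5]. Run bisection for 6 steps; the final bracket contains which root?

g(-0.5) = -70.875 < 0, so the root lies in [-6, -0.5]
g(-3.25) = -79.296875 < 0, so the root lies in [-6, -3.25]
g(-4.625) = -24.662109 < 0, so the root lies in [-6, -4.625]
g(-5.3125) = 24.1907 > 0, so the root lies in [-5.3125, -4.625]
g(-4.96875) = -2.2334 < 0, so the root lies in [-5.3125, -4.96875]
g(-5.140625) = 10.464 > 0, so the root lies in [-5.140625, -4.96875]

-5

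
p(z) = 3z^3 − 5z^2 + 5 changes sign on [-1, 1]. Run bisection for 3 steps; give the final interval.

m = 0, p(m) = 5 (+); new bracket [-1, 0]
m = -0.5, p(m) = 3.375 (+); new bracket [-1, -0.5]
m = -0.75, p(m) = 0.921875 (+); new bracket [-1, -0.75]

[-1, -0.75]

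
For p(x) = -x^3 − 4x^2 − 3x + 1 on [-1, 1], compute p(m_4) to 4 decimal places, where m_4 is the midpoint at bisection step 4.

midpoint 0: p = 1 > 0 → [0, 1]
midpoint 0.5: p = -1.625 < 0 → [0, 0.5]
midpoint 0.25: p = -0.015625 < 0 → [0, 0.25]
midpoint 0.125: p = 0.5605 > 0 → [0.125, 0.25]

0.5605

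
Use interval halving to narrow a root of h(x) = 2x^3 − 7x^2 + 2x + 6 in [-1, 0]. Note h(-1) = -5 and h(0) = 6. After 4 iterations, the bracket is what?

[-0.75, -0.6875]

x = -0.5 gives h = 3, positive; keep [-1, -0.5]
x = -0.75 gives h = -0.28125, negative; keep [-0.75, -0.5]
x = -0.625 gives h = 1.527344, positive; keep [-0.75, -0.625]
x = -0.6875 gives h = 0.6665, positive; keep [-0.75, -0.6875]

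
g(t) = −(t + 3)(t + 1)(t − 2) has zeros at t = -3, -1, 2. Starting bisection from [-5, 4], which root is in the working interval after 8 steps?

2

t = -0.5 gives g = 3.125, positive; keep [-0.5, 4]
t = 1.75 gives g = 3.265625, positive; keep [1.75, 4]
t = 2.875 gives g = -19.919922, negative; keep [1.75, 2.875]
t = 2.3125 gives g = -5.4993, negative; keep [1.75, 2.3125]
t = 2.03125 gives g = -0.4766, negative; keep [1.75, 2.03125]
t = 1.890625 gives g = 1.5462, positive; keep [1.890625, 2.03125]
t = 1.9609375 gives g = 0.5738, positive; keep [1.9609375, 2.03125]
t = 1.99609375 gives g = 0.0585, positive; keep [1.99609375, 2.03125]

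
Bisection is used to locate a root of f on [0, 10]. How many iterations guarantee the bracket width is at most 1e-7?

27

Width after n steps is 10/2^n. Need 2^n ≥ 10/1e-7 = 100000000.
2^26 = 67108864 < 100000000 ≤ 2^27 = 134217728, so n = 27.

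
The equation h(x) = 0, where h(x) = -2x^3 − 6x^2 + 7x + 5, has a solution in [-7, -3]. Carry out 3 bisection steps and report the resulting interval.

[-4, -3.5]

midpoint -5: h = 70 > 0 → [-5, -3]
midpoint -4: h = 9 > 0 → [-4, -3]
midpoint -3.5: h = -7.25 < 0 → [-4, -3.5]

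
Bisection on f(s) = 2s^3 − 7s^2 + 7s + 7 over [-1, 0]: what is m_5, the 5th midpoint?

m = -0.5, f(m) = 1.5 (+); new bracket [-1, -0.5]
m = -0.75, f(m) = -3.03125 (−); new bracket [-0.75, -0.5]
m = -0.625, f(m) = -0.597656 (−); new bracket [-0.625, -0.5]
m = -0.5625, f(m) = 0.4917 (+); new bracket [-0.625, -0.5625]
m = -0.59375, f(m) = -0.0427 (−); new bracket [-0.59375, -0.5625]

-0.59375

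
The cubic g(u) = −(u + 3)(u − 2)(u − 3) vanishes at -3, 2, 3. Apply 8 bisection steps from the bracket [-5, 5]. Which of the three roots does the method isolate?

g(0) = -18 < 0, so the root lies in [-5, 0]
g(-2.5) = -12.375 < 0, so the root lies in [-5, -2.5]
g(-3.75) = 29.109375 > 0, so the root lies in [-3.75, -2.5]
g(-3.125) = 3.9238 > 0, so the root lies in [-3.125, -2.5]
g(-2.8125) = -5.2449 < 0, so the root lies in [-3.125, -2.8125]
g(-2.96875) = -0.9268 < 0, so the root lies in [-3.125, -2.96875]
g(-3.046875) = 1.4305 > 0, so the root lies in [-3.046875, -2.96875]
g(-3.0078125) = 0.235 > 0, so the root lies in [-3.0078125, -2.96875]

-3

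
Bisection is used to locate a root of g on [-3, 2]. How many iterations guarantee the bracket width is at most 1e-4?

Width after n steps is 5/2^n. Need 2^n ≥ 5/1e-4 = 50000.
2^15 = 32768 < 50000 ≤ 2^16 = 65536, so n = 16.

16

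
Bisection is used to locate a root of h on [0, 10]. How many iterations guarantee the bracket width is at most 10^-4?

17

Width after n steps is 10/2^n. Need 2^n ≥ 10/10^-4 = 100000.
2^16 = 65536 < 100000 ≤ 2^17 = 131072, so n = 17.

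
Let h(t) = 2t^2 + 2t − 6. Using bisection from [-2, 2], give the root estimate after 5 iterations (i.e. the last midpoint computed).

m = 0, h(m) = -6 (−); new bracket [0, 2]
m = 1, h(m) = -2 (−); new bracket [1, 2]
m = 1.5, h(m) = 1.5 (+); new bracket [1, 1.5]
m = 1.25, h(m) = -0.375 (−); new bracket [1.25, 1.5]
m = 1.375, h(m) = 0.5312 (+); new bracket [1.25, 1.375]

1.375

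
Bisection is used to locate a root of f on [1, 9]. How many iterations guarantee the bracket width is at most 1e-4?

Width after n steps is 8/2^n. Need 2^n ≥ 8/1e-4 = 80000.
2^16 = 65536 < 80000 ≤ 2^17 = 131072, so n = 17.

17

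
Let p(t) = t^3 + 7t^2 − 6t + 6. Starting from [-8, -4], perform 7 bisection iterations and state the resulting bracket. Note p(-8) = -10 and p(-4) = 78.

t = -6 gives p = 78, positive; keep [-8, -6]
t = -7 gives p = 48, positive; keep [-8, -7]
t = -7.5 gives p = 22.875, positive; keep [-8, -7.5]
t = -7.75 gives p = 7.4531, positive; keep [-8, -7.75]
t = -7.875 gives p = -1.0137, negative; keep [-7.875, -7.75]
t = -7.8125 gives p = 3.2839, positive; keep [-7.875, -7.8125]
t = -7.84375 gives p = 1.1513, positive; keep [-7.875, -7.84375]

[-7.875, -7.84375]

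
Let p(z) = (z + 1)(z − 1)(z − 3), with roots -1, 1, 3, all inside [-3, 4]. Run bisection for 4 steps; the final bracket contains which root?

-1

p(0.5) = 1.875 > 0, so the root lies in [-3, 0.5]
p(-1.25) = -2.390625 < 0, so the root lies in [-1.25, 0.5]
p(-0.375) = 2.900391 > 0, so the root lies in [-1.25, -0.375]
p(-0.8125) = 1.2957 > 0, so the root lies in [-1.25, -0.8125]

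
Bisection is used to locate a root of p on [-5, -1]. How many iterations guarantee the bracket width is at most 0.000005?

20

Width after n steps is 4/2^n. Need 2^n ≥ 4/0.000005 = 800000.
2^19 = 524288 < 800000 ≤ 2^20 = 1048576, so n = 20.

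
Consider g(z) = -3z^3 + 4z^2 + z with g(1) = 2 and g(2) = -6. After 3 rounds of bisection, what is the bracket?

z = 1.5 gives g = 0.375, positive; keep [1.5, 2]
z = 1.75 gives g = -2.078125, negative; keep [1.5, 1.75]
z = 1.625 gives g = -0.685547, negative; keep [1.5, 1.625]

[1.5, 1.625]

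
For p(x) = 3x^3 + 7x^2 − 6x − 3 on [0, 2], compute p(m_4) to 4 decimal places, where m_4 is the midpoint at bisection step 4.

midpoint 1: p = 1 > 0 → [0, 1]
midpoint 0.5: p = -3.875 < 0 → [0.5, 1]
midpoint 0.75: p = -2.296875 < 0 → [0.75, 1]
midpoint 0.875: p = -0.8809 < 0 → [0.875, 1]

-0.8809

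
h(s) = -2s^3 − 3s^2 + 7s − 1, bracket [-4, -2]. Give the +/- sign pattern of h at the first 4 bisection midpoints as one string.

s = -3 gives h = 5, positive; keep [-3, -2]
s = -2.5 gives h = -6, negative; keep [-3, -2.5]
s = -2.75 gives h = -1.34375, negative; keep [-3, -2.75]
s = -2.875 gives h = 1.6055, positive; keep [-2.875, -2.75]

+--+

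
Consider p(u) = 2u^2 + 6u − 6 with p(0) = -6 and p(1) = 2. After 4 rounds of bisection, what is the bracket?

[0.75, 0.8125]

p(0.5) = -2.5 < 0, so the root lies in [0.5, 1]
p(0.75) = -0.375 < 0, so the root lies in [0.75, 1]
p(0.875) = 0.78125 > 0, so the root lies in [0.75, 0.875]
p(0.8125) = 0.1953 > 0, so the root lies in [0.75, 0.8125]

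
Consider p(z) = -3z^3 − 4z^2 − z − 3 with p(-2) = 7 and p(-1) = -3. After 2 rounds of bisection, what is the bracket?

[-1.75, -1.5]

z = -1.5 gives p = -0.375, negative; keep [-2, -1.5]
z = -1.75 gives p = 2.578125, positive; keep [-1.75, -1.5]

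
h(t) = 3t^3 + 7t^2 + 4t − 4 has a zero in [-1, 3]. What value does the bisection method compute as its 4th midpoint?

t = 1 gives h = 10, positive; keep [-1, 1]
t = 0 gives h = -4, negative; keep [0, 1]
t = 0.5 gives h = 0.125, positive; keep [0, 0.5]
t = 0.25 gives h = -2.5156, negative; keep [0.25, 0.5]

0.25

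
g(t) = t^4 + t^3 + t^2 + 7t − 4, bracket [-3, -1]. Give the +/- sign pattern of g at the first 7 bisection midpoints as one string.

midpoint -2: g = -6 < 0 → [-3, -2]
midpoint -2.5: g = 8.1875 > 0 → [-2.5, -2]
midpoint -2.25: g = -0.449219 < 0 → [-2.5, -2.25]
midpoint -2.375: g = 3.4358 > 0 → [-2.375, -2.25]
midpoint -2.3125: g = 1.3911 > 0 → [-2.3125, -2.25]
midpoint -2.28125: g = 0.4462 > 0 → [-2.28125, -2.25]
midpoint -2.265625: g = -0.0076 < 0 → [-2.28125, -2.265625]

-+-+++-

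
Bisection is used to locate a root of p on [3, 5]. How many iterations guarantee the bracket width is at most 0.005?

Width after n steps is 2/2^n. Need 2^n ≥ 2/0.005 = 400.
2^8 = 256 < 400 ≤ 2^9 = 512, so n = 9.

9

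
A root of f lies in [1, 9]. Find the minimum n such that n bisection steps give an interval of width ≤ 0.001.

13

Width after n steps is 8/2^n. Need 2^n ≥ 8/0.001 = 8000.
2^12 = 4096 < 8000 ≤ 2^13 = 8192, so n = 13.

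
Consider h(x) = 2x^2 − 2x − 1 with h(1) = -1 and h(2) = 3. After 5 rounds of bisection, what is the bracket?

midpoint 1.5: h = 0.5 > 0 → [1, 1.5]
midpoint 1.25: h = -0.375 < 0 → [1.25, 1.5]
midpoint 1.375: h = 0.03125 > 0 → [1.25, 1.375]
midpoint 1.3125: h = -0.1797 < 0 → [1.3125, 1.375]
midpoint 1.34375: h = -0.0762 < 0 → [1.34375, 1.375]

[1.34375, 1.375]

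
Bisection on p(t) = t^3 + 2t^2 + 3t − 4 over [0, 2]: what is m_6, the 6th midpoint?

0.78125

m = 1, p(m) = 2 (+); new bracket [0, 1]
m = 0.5, p(m) = -1.875 (−); new bracket [0.5, 1]
m = 0.75, p(m) = -0.203125 (−); new bracket [0.75, 1]
m = 0.875, p(m) = 0.8262 (+); new bracket [0.75, 0.875]
m = 0.8125, p(m) = 0.2942 (+); new bracket [0.75, 0.8125]
m = 0.78125, p(m) = 0.0413 (+); new bracket [0.75, 0.78125]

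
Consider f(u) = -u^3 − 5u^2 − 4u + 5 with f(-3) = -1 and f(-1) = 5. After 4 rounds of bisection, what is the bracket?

midpoint -2: f = 1 > 0 → [-3, -2]
midpoint -2.5: f = -0.625 < 0 → [-2.5, -2]
midpoint -2.25: f = 0.078125 > 0 → [-2.5, -2.25]
midpoint -2.375: f = -0.3066 < 0 → [-2.375, -2.25]

[-2.375, -2.25]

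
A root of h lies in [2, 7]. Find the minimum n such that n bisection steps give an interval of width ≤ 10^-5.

19

Width after n steps is 5/2^n. Need 2^n ≥ 5/10^-5 = 500000.
2^18 = 262144 < 500000 ≤ 2^19 = 524288, so n = 19.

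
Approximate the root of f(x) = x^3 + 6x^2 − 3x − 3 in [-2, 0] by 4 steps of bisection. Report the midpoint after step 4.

-0.625

m = -1, f(m) = 5 (+); new bracket [-1, 0]
m = -0.5, f(m) = -0.125 (−); new bracket [-1, -0.5]
m = -0.75, f(m) = 2.203125 (+); new bracket [-0.75, -0.5]
m = -0.625, f(m) = 0.9746 (+); new bracket [-0.625, -0.5]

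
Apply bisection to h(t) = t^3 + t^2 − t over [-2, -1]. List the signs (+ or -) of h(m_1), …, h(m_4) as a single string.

h(-1.5) = 0.375 > 0, so the root lies in [-2, -1.5]
h(-1.75) = -0.546875 < 0, so the root lies in [-1.75, -1.5]
h(-1.625) = -0.025391 < 0, so the root lies in [-1.625, -1.5]
h(-1.5625) = 0.1892 > 0, so the root lies in [-1.625, -1.5625]

+--+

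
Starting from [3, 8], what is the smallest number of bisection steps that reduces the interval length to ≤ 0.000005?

Width after n steps is 5/2^n. Need 2^n ≥ 5/0.000005 = 1000000.
2^19 = 524288 < 1000000 ≤ 2^20 = 1048576, so n = 20.

20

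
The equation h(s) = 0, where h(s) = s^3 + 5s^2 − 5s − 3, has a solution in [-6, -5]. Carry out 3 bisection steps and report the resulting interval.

[-5.875, -5.75]

m = -5.5, h(m) = 9.375 (+); new bracket [-6, -5.5]
m = -5.75, h(m) = 0.953125 (+); new bracket [-6, -5.75]
m = -5.875, h(m) = -3.826172 (−); new bracket [-5.875, -5.75]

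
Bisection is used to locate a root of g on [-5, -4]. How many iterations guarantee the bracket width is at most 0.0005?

11

Width after n steps is 1/2^n. Need 2^n ≥ 1/0.0005 = 2000.
2^10 = 1024 < 2000 ≤ 2^11 = 2048, so n = 11.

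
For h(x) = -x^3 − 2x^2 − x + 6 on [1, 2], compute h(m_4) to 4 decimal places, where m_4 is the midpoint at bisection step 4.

x = 1.5 gives h = -3.375, negative; keep [1, 1.5]
x = 1.25 gives h = -0.328125, negative; keep [1, 1.25]
x = 1.125 gives h = 0.919922, positive; keep [1.125, 1.25]
x = 1.1875 gives h = 0.3176, positive; keep [1.1875, 1.25]

0.3176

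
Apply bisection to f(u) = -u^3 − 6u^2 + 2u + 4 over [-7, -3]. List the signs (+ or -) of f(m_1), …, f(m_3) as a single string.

--+

midpoint -5: f = -31 < 0 → [-7, -5]
midpoint -6: f = -8 < 0 → [-7, -6]
midpoint -6.5: f = 12.125 > 0 → [-6.5, -6]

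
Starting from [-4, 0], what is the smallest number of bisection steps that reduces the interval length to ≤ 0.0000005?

23

Width after n steps is 4/2^n. Need 2^n ≥ 4/0.0000005 = 8000000.
2^22 = 4194304 < 8000000 ≤ 2^23 = 8388608, so n = 23.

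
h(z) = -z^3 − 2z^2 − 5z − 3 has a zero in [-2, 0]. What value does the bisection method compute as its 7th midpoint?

z = -1 gives h = 1, positive; keep [-1, 0]
z = -0.5 gives h = -0.875, negative; keep [-1, -0.5]
z = -0.75 gives h = 0.046875, positive; keep [-0.75, -0.5]
z = -0.625 gives h = -0.4121, negative; keep [-0.75, -0.625]
z = -0.6875 gives h = -0.1829, negative; keep [-0.75, -0.6875]
z = -0.71875 gives h = -0.0681, negative; keep [-0.75, -0.71875]
z = -0.734375 gives h = -0.0107, negative; keep [-0.75, -0.734375]

-0.734375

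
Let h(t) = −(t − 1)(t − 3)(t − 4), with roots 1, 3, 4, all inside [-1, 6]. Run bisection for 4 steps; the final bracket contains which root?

t = 2.5 gives h = -1.125, negative; keep [-1, 2.5]
t = 0.75 gives h = 1.828125, positive; keep [0.75, 2.5]
t = 1.625 gives h = -2.041016, negative; keep [0.75, 1.625]
t = 1.1875 gives h = -0.9558, negative; keep [0.75, 1.1875]

1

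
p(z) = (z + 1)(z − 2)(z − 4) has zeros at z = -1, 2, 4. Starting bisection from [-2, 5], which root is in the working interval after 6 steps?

midpoint 1.5: p = 3.125 > 0 → [-2, 1.5]
midpoint -0.25: p = 7.171875 > 0 → [-2, -0.25]
midpoint -1.125: p = -2.001953 < 0 → [-1.125, -0.25]
midpoint -0.6875: p = 3.9368 > 0 → [-1.125, -0.6875]
midpoint -0.90625: p = 1.3368 > 0 → [-1.125, -0.90625]
midpoint -1.015625: p = -0.2363 < 0 → [-1.015625, -0.90625]

-1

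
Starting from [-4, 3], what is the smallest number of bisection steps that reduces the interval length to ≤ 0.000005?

Width after n steps is 7/2^n. Need 2^n ≥ 7/0.000005 = 1400000.
2^20 = 1048576 < 1400000 ≤ 2^21 = 2097152, so n = 21.

21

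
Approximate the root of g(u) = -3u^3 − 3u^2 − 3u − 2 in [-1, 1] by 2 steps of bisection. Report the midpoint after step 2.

-0.5

g(0) = -2 < 0, so the root lies in [-1, 0]
g(-0.5) = -0.875 < 0, so the root lies in [-1, -0.5]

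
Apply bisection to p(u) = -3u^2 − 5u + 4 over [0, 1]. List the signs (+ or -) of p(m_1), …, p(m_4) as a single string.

p(0.5) = 0.75 > 0, so the root lies in [0.5, 1]
p(0.75) = -1.4375 < 0, so the root lies in [0.5, 0.75]
p(0.625) = -0.296875 < 0, so the root lies in [0.5, 0.625]
p(0.5625) = 0.2383 > 0, so the root lies in [0.5625, 0.625]

+--+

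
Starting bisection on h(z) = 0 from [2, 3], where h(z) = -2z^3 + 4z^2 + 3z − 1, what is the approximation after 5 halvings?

2.53125

h(2.5) = 0.25 > 0, so the root lies in [2.5, 3]
h(2.75) = -4.09375 < 0, so the root lies in [2.5, 2.75]
h(2.625) = -1.738281 < 0, so the root lies in [2.5, 2.625]
h(2.5625) = -0.6997 < 0, so the root lies in [2.5, 2.5625]
h(2.53125) = -0.2139 < 0, so the root lies in [2.5, 2.53125]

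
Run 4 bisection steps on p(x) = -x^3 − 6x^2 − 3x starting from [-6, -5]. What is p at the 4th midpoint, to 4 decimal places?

-0.3186

p(-5.5) = 1.375 > 0, so the root lies in [-5.5, -5]
p(-5.25) = -4.921875 < 0, so the root lies in [-5.5, -5.25]
p(-5.375) = -1.931641 < 0, so the root lies in [-5.5, -5.375]
p(-5.4375) = -0.3186 < 0, so the root lies in [-5.5, -5.4375]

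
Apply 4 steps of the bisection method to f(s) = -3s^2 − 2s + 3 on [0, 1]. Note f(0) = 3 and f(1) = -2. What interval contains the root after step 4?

[0.6875, 0.75]

m = 0.5, f(m) = 1.25 (+); new bracket [0.5, 1]
m = 0.75, f(m) = -0.1875 (−); new bracket [0.5, 0.75]
m = 0.625, f(m) = 0.578125 (+); new bracket [0.625, 0.75]
m = 0.6875, f(m) = 0.207 (+); new bracket [0.6875, 0.75]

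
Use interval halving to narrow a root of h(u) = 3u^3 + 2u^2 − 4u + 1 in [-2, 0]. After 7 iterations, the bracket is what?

midpoint -1: h = 4 > 0 → [-2, -1]
midpoint -1.5: h = 1.375 > 0 → [-2, -1.5]
midpoint -1.75: h = -1.953125 < 0 → [-1.75, -1.5]
midpoint -1.625: h = -0.0918 < 0 → [-1.625, -1.5]
midpoint -1.5625: h = 0.6887 > 0 → [-1.625, -1.5625]
midpoint -1.59375: h = 0.3105 > 0 → [-1.625, -1.59375]
midpoint -1.609375: h = 0.1124 > 0 → [-1.625, -1.609375]

[-1.625, -1.609375]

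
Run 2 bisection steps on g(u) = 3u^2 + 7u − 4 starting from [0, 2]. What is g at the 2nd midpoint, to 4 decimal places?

0.2500

m = 1, g(m) = 6 (+); new bracket [0, 1]
m = 0.5, g(m) = 0.25 (+); new bracket [0, 0.5]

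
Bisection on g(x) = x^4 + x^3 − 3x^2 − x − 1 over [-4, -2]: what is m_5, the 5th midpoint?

-2.1875

midpoint -3: g = 29 > 0 → [-3, -2]
midpoint -2.5: g = 6.1875 > 0 → [-2.5, -2]
midpoint -2.25: g = 0.300781 > 0 → [-2.25, -2]
midpoint -2.125: g = -1.6267 < 0 → [-2.25, -2.125]
midpoint -2.1875: g = -0.7378 < 0 → [-2.25, -2.1875]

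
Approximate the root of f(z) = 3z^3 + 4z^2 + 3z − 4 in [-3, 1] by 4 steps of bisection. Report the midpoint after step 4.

0.75

midpoint -1: f = -6 < 0 → [-1, 1]
midpoint 0: f = -4 < 0 → [0, 1]
midpoint 0.5: f = -1.125 < 0 → [0.5, 1]
midpoint 0.75: f = 1.7656 > 0 → [0.5, 0.75]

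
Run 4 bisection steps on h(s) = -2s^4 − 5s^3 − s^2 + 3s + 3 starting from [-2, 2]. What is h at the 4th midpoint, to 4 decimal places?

s = 0 gives h = 3, positive; keep [0, 2]
s = 1 gives h = -2, negative; keep [0, 1]
s = 0.5 gives h = 3.5, positive; keep [0.5, 1]
s = 0.75 gives h = 1.9453, positive; keep [0.75, 1]

1.9453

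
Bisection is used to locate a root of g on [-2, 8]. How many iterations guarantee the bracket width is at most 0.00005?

Width after n steps is 10/2^n. Need 2^n ≥ 10/0.00005 = 200000.
2^17 = 131072 < 200000 ≤ 2^18 = 262144, so n = 18.

18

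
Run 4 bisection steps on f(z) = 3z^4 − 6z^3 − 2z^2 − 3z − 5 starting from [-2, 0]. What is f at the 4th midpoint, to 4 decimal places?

1.8718

z = -1 gives f = 5, positive; keep [-1, 0]
z = -0.5 gives f = -3.0625, negative; keep [-1, -0.5]
z = -0.75 gives f = -0.394531, negative; keep [-1, -0.75]
z = -0.875 gives f = 1.8718, positive; keep [-0.875, -0.75]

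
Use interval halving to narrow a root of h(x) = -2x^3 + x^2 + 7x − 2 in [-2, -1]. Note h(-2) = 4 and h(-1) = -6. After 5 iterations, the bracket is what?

[-1.78125, -1.75]

m = -1.5, h(m) = -3.5 (−); new bracket [-2, -1.5]
m = -1.75, h(m) = -0.46875 (−); new bracket [-2, -1.75]
m = -1.875, h(m) = 1.574219 (+); new bracket [-1.875, -1.75]
m = -1.8125, h(m) = 0.5063 (+); new bracket [-1.8125, -1.75]
m = -1.78125, h(m) = 0.0074 (+); new bracket [-1.78125, -1.75]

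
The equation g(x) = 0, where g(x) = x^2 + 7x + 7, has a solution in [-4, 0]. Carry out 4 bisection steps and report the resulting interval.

midpoint -2: g = -3 < 0 → [-2, 0]
midpoint -1: g = 1 > 0 → [-2, -1]
midpoint -1.5: g = -1.25 < 0 → [-1.5, -1]
midpoint -1.25: g = -0.1875 < 0 → [-1.25, -1]

[-1.25, -1]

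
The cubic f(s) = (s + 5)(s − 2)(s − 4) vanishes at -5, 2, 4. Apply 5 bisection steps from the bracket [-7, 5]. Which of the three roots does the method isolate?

-5

midpoint -1: f = 60 > 0 → [-7, -1]
midpoint -4: f = 48 > 0 → [-7, -4]
midpoint -5.5: f = -35.625 < 0 → [-5.5, -4]
midpoint -4.75: f = 14.7656 > 0 → [-5.5, -4.75]
midpoint -5.125: f = -8.127 < 0 → [-5.125, -4.75]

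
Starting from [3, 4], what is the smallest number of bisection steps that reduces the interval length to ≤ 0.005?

8

Width after n steps is 1/2^n. Need 2^n ≥ 1/0.005 = 200.
2^7 = 128 < 200 ≤ 2^8 = 256, so n = 8.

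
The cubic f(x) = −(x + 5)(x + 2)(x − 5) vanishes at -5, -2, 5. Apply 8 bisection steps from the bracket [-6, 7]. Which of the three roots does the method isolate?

x = 0.5 gives f = 61.875, positive; keep [0.5, 7]
x = 3.75 gives f = 62.890625, positive; keep [3.75, 7]
x = 5.375 gives f = -28.693359, negative; keep [3.75, 5.375]
x = 4.5625 gives f = 27.4548, positive; keep [4.5625, 5.375]
x = 4.96875 gives f = 2.1709, positive; keep [4.96875, 5.375]
x = 5.171875 gives f = -12.5385, negative; keep [4.96875, 5.171875]
x = 5.0703125 gives f = -5.0063, negative; keep [4.96875, 5.0703125]
x = 5.01953125 gives f = -1.3737, negative; keep [4.96875, 5.01953125]

5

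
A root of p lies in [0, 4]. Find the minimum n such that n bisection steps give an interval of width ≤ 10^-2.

Width after n steps is 4/2^n. Need 2^n ≥ 4/10^-2 = 400.
2^8 = 256 < 400 ≤ 2^9 = 512, so n = 9.

9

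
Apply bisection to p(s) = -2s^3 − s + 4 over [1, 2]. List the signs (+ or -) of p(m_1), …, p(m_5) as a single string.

--+--

midpoint 1.5: p = -4.25 < 0 → [1, 1.5]
midpoint 1.25: p = -1.15625 < 0 → [1, 1.25]
midpoint 1.125: p = 0.027344 > 0 → [1.125, 1.25]
midpoint 1.1875: p = -0.5366 < 0 → [1.125, 1.1875]
midpoint 1.15625: p = -0.2479 < 0 → [1.125, 1.15625]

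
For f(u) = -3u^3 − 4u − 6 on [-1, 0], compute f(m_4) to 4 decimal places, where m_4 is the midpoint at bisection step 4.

0.2219

midpoint -0.5: f = -3.625 < 0 → [-1, -0.5]
midpoint -0.75: f = -1.734375 < 0 → [-1, -0.75]
midpoint -0.875: f = -0.490234 < 0 → [-1, -0.875]
midpoint -0.9375: f = 0.2219 > 0 → [-0.9375, -0.875]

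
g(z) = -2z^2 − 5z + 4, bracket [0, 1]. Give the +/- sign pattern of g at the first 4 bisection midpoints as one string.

+-+-

z = 0.5 gives g = 1, positive; keep [0.5, 1]
z = 0.75 gives g = -0.875, negative; keep [0.5, 0.75]
z = 0.625 gives g = 0.09375, positive; keep [0.625, 0.75]
z = 0.6875 gives g = -0.3828, negative; keep [0.625, 0.6875]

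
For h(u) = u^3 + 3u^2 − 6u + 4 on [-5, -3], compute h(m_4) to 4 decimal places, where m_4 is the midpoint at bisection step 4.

m = -4, h(m) = 12 (+); new bracket [-5, -4]
m = -4.5, h(m) = 0.625 (+); new bracket [-5, -4.5]
m = -4.75, h(m) = -6.984375 (−); new bracket [-4.75, -4.5]
m = -4.625, h(m) = -3.0098 (−); new bracket [-4.625, -4.5]

-3.0098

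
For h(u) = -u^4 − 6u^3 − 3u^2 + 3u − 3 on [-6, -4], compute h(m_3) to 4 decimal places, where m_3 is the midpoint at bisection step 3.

u = -5 gives h = 32, positive; keep [-6, -5]
u = -5.5 gives h = -27.0625, negative; keep [-5.5, -5]
u = -5.25 gives h = 7.089844, positive; keep [-5.5, -5.25]

7.0898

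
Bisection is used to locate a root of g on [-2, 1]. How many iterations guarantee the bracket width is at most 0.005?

Width after n steps is 3/2^n. Need 2^n ≥ 3/0.005 = 600.
2^9 = 512 < 600 ≤ 2^10 = 1024, so n = 10.

10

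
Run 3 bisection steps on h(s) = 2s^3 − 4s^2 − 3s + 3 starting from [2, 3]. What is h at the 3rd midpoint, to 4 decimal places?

0.1055

m = 2.5, h(m) = 1.75 (+); new bracket [2, 2.5]
m = 2.25, h(m) = -1.21875 (−); new bracket [2.25, 2.5]
m = 2.375, h(m) = 0.105469 (+); new bracket [2.25, 2.375]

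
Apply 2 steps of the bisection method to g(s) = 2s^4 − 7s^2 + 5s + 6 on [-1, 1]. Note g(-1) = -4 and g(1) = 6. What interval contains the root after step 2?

midpoint 0: g = 6 > 0 → [-1, 0]
midpoint -0.5: g = 1.875 > 0 → [-1, -0.5]

[-1, -0.5]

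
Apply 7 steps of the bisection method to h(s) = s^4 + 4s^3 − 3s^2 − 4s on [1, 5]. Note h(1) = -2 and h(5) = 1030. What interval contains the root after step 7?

[1.1875, 1.21875]

midpoint 3: h = 150 > 0 → [1, 3]
midpoint 2: h = 28 > 0 → [1, 2]
midpoint 1.5: h = 5.8125 > 0 → [1, 1.5]
midpoint 1.25: h = 0.5664 > 0 → [1, 1.25]
midpoint 1.125: h = -0.9998 < 0 → [1.125, 1.25]
midpoint 1.1875: h = -0.2937 < 0 → [1.1875, 1.25]
midpoint 1.21875: h = 0.1163 > 0 → [1.1875, 1.21875]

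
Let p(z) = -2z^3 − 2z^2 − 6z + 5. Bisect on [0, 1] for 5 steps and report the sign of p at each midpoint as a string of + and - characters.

+--++

m = 0.5, p(m) = 1.25 (+); new bracket [0.5, 1]
m = 0.75, p(m) = -1.46875 (−); new bracket [0.5, 0.75]
m = 0.625, p(m) = -0.019531 (−); new bracket [0.5, 0.625]
m = 0.5625, p(m) = 0.6362 (+); new bracket [0.5625, 0.625]
m = 0.59375, p(m) = 0.3138 (+); new bracket [0.59375, 0.625]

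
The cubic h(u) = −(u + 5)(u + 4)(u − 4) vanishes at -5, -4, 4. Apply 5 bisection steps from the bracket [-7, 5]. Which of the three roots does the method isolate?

midpoint -1: h = 60 > 0 → [-1, 5]
midpoint 2: h = 84 > 0 → [2, 5]
midpoint 3.5: h = 31.875 > 0 → [3.5, 5]
midpoint 4.25: h = -19.0781 < 0 → [3.5, 4.25]
midpoint 3.875: h = 8.7363 > 0 → [3.875, 4.25]

4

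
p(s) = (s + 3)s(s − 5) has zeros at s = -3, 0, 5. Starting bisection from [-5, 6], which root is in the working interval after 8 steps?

midpoint 0.5: p = -7.875 < 0 → [0.5, 6]
midpoint 3.25: p = -35.546875 < 0 → [3.25, 6]
midpoint 4.625: p = -13.224609 < 0 → [4.625, 6]
midpoint 5.3125: p = 13.8 > 0 → [4.625, 5.3125]
midpoint 4.96875: p = -1.2373 < 0 → [4.96875, 5.3125]
midpoint 5.140625: p = 5.8849 > 0 → [4.96875, 5.140625]
midpoint 5.0546875: p = 2.2265 > 0 → [4.96875, 5.0546875]
midpoint 5.01171875: p = 0.4705 > 0 → [4.96875, 5.01171875]

5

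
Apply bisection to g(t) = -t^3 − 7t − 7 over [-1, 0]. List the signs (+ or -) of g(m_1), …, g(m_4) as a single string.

midpoint -0.5: g = -3.375 < 0 → [-1, -0.5]
midpoint -0.75: g = -1.328125 < 0 → [-1, -0.75]
midpoint -0.875: g = -0.205078 < 0 → [-1, -0.875]
midpoint -0.9375: g = 0.3865 > 0 → [-0.9375, -0.875]

---+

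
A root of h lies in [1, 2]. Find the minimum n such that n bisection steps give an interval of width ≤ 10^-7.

Width after n steps is 1/2^n. Need 2^n ≥ 1/10^-7 = 10000000.
2^23 = 8388608 < 10000000 ≤ 2^24 = 16777216, so n = 24.

24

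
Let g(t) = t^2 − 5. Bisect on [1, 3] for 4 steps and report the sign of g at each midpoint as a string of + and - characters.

-++-

midpoint 2: g = -1 < 0 → [2, 3]
midpoint 2.5: g = 1.25 > 0 → [2, 2.5]
midpoint 2.25: g = 0.0625 > 0 → [2, 2.25]
midpoint 2.125: g = -0.4844 < 0 → [2.125, 2.25]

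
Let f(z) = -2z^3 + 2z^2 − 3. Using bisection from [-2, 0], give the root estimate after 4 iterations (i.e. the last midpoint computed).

-0.875

f(-1) = 1 > 0, so the root lies in [-1, 0]
f(-0.5) = -2.25 < 0, so the root lies in [-1, -0.5]
f(-0.75) = -1.03125 < 0, so the root lies in [-1, -0.75]
f(-0.875) = -0.1289 < 0, so the root lies in [-1, -0.875]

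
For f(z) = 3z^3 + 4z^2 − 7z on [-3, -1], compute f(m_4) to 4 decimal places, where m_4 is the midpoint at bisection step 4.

midpoint -2: f = 6 > 0 → [-3, -2]
midpoint -2.5: f = -4.375 < 0 → [-2.5, -2]
midpoint -2.25: f = 1.828125 > 0 → [-2.5, -2.25]
midpoint -2.375: f = -1.002 < 0 → [-2.375, -2.25]

-1.0020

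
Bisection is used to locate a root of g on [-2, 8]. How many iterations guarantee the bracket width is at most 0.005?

Width after n steps is 10/2^n. Need 2^n ≥ 10/0.005 = 2000.
2^10 = 1024 < 2000 ≤ 2^11 = 2048, so n = 11.

11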